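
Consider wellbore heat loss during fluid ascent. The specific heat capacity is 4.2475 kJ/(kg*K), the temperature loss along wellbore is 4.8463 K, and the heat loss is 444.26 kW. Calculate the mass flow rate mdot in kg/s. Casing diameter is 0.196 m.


mdot = Q_loss / (cp * dT)
mdot = 444.26 / (4.2475 * 4.8463)
mdot = 21.582 kg/s


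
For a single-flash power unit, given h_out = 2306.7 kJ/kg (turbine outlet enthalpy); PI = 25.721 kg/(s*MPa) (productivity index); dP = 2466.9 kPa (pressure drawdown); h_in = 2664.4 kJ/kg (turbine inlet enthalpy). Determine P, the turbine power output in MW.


Step 1: mdot = PI * dP / 1000 = 25.721 * 2466.9 / 1000 = 63.45113 kg/s
Step 2: P = mdot*(h_in - h_out)/1000 = 63.45113*(2664.4 - 2306.7)/1000 = 22.696 MW
P = 22.696 MW


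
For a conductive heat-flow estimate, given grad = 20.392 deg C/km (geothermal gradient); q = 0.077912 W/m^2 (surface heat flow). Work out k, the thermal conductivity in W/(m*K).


k = q * 1000 / grad
k = 0.077912 * 1000 / 20.392
k = 3.8207 W/(m*K)


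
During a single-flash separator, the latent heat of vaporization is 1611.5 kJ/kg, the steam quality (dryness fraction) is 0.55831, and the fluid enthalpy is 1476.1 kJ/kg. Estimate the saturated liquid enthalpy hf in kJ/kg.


hf = h - x * hfg
hf = 1476.1 - 0.55831 * 1611.5
hf = 576.38 kJ/kg


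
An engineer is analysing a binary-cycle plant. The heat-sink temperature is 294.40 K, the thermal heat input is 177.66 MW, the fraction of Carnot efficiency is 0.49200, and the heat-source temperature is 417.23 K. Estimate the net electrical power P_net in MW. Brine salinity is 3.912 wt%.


Step 1: eta = (1 - Tc/Th)*f = (1 - 294.4/417.23)*0.492 = 0.1448418
Step 2: P_net = eta * Q_in = 0.1448418 * 177.66 = 25.733 MW
P_net = 25.733 MW


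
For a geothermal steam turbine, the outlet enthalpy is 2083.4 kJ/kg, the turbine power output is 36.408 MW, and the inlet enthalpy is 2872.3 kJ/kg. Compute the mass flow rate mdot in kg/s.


mdot = P * 1000 / (h_in - h_out)
mdot = 36.408 * 1000 / (2872.3 - 2083.4)
mdot = 46.150 kg/s


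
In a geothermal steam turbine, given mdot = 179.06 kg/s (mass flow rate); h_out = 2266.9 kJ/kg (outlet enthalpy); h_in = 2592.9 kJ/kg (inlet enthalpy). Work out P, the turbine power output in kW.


P = mdot * (h_in - h_out) / 1000
P = 179.06 * (2592.9 - 2266.9) / 1000
P = 58.37356 MW
Convert: 58.37356 MW * 1000.0 = 58374 kW
P = 58374 kW


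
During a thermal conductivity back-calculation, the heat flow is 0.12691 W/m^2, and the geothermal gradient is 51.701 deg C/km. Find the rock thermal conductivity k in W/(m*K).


k = q / (grad / 1000)
k = 0.12691 / (51.701 / 1000)
k = 2.4547 W/(m*K)


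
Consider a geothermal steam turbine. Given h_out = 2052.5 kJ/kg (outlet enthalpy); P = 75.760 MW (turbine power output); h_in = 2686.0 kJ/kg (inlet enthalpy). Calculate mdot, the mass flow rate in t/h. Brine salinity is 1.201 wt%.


mdot = P * 1000 / (h_in - h_out)
mdot = 75.760 * 1000 / (2686.0 - 2052.5)
mdot = 119.5896 kg/s
Convert: 119.5896 kg/s * 3.6 = 430.52 t/h
mdot = 430.52 t/h


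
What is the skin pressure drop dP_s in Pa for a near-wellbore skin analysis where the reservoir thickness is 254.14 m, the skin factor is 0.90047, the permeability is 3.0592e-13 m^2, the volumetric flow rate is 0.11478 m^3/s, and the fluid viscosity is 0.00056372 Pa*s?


dP_s = S * q * mu / (2*pi*k*hr) / 1000
dP_s = 0.90047 * 0.11478 * 0.00056372 / (2*pi*3.0592e-13*254.14) / 1000
dP_s = 119.2719 kPa
Convert: 119.2719 kPa * 1000.0 = 1.1927e+05 Pa
dP_s = 1.1927e+05 Pa


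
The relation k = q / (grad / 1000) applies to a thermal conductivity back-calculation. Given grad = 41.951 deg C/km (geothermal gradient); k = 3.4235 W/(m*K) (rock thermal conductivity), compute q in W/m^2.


q = k * grad / 1000
q = 3.4235 * 41.951 / 1000
q = 0.14362 W/m^2


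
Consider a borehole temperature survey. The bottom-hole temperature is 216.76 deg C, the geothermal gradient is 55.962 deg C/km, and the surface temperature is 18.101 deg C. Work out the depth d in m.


d = (T_d - T_surf) / grad * 1000
d = (216.76 - 18.101) / 55.962 * 1000
d = 3549.9 m


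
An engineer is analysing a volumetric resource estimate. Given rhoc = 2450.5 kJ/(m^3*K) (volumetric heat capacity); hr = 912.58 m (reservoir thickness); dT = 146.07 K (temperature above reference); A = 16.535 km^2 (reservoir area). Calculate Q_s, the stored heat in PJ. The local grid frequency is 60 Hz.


Step 1: Vr = A*1e6*hr = 16.535*1e6*912.58 = 1.508951e+10 m^3
Step 2: Q_s = Vr*rhoc*dT/1e12 = 1.508951e+10*2450.5*146.07/1e12 = 5401.2 PJ
Q_s = 5401.2 PJ


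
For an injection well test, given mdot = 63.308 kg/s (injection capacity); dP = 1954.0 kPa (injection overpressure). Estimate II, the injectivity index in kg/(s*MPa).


II = mdot * 1000 / dP
II = 63.308 * 1000 / 1954.0
II = 32.399 kg/(s*MPa)


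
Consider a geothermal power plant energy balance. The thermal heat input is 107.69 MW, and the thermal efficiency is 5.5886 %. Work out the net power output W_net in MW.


W_net = eta / 100 * Q_in
W_net = 5.5886 / 100 * 107.69
W_net = 6.0184 MW


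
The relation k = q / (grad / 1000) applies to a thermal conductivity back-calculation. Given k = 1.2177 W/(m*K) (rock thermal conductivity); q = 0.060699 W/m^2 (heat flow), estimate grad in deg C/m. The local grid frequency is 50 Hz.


grad = q / k * 1000
grad = 0.060699 / 1.2177 * 1000
grad = 49.84725 deg C/km
Convert: 49.84725 deg C/km * 0.001 = 0.049847 deg C/m
grad = 0.049847 deg C/m


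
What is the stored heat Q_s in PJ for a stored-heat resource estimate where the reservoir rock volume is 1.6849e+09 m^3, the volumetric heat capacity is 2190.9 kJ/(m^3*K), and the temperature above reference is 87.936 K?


Q_s = Vr * rhoc * dT / 1e12
Q_s = 1.6849e+09 * 2190.9 * 87.936 / 1e12
Q_s = 324.61 PJ


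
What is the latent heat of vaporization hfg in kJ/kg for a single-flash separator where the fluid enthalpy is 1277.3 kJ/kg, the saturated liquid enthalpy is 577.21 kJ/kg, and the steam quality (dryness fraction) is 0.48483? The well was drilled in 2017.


hfg = (h - hf) / x
hfg = (1277.3 - 577.21) / 0.48483
hfg = 1444.0 kJ/kg


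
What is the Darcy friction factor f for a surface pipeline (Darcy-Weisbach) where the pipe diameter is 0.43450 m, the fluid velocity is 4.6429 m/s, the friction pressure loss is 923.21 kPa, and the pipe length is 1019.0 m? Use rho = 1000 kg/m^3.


f = dP*1000 / ((L/D)*(rho*vel^2/2))
f = 923.21*1000 / ((1019.0/0.43450)*(1000*4.6429^2/2))
f = 0.036523


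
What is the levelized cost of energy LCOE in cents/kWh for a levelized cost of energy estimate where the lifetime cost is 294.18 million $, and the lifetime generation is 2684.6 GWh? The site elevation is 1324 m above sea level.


LCOE = C_tot / E_tot * 100
LCOE = 294.18 / 2684.6 * 100
LCOE = 10.958 cents/kWh


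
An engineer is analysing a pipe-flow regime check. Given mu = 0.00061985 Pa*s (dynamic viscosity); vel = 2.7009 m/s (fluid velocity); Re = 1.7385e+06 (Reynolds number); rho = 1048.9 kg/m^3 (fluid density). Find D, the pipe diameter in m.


D = Re * mu / (rho * vel)
D = 1.7385e+06 * 0.00061985 / (1048.9 * 2.7009)
D = 0.38038 m


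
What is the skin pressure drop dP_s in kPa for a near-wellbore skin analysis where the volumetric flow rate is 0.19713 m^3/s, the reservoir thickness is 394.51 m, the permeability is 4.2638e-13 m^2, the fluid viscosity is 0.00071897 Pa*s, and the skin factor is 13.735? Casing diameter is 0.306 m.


dP_s = S * q * mu / (2*pi*k*hr) / 1000
dP_s = 13.735 * 0.19713 * 0.00071897 / (2*pi*4.2638e-13*394.51) / 1000
dP_s = 1841.9 kPa


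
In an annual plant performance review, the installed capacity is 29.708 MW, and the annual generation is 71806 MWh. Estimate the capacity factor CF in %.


CF = E_a / (cap * 8760) * 100
CF = 71806 / (29.708 * 8760) * 100
CF = 27.592 %


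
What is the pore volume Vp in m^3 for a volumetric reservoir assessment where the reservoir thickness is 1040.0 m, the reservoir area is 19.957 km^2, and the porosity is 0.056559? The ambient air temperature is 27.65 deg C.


Vp = A * 1e6 * hr * phi
Vp = 19.957 * 1e6 * 1040.0 * 0.056559
Vp = 1.1739e+09 m^3


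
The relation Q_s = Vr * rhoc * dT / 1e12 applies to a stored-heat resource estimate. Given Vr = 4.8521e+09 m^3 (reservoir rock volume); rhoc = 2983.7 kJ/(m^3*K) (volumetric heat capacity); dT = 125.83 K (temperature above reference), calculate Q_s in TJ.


Q_s = Vr * rhoc * dT / 1e12
Q_s = 4.8521e+09 * 2983.7 * 125.83 / 1e12
Q_s = 1821.667 PJ
Convert: 1821.667 PJ * 1000.0 = 1.8217e+06 TJ
Q_s = 1.8217e+06 TJ


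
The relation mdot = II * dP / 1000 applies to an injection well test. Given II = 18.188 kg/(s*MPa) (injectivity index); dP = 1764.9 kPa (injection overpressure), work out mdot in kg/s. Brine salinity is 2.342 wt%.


mdot = II * dP / 1000
mdot = 18.188 * 1764.9 / 1000
mdot = 32.100 kg/s


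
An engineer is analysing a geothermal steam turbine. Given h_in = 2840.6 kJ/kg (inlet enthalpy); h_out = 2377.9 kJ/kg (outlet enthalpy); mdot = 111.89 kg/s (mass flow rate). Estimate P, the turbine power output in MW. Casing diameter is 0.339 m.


P = mdot * (h_in - h_out) / 1000
P = 111.89 * (2840.6 - 2377.9) / 1000
P = 51.772 MW


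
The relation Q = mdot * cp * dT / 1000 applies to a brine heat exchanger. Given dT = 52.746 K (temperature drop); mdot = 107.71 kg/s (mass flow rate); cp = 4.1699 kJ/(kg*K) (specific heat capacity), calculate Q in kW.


Q = mdot * cp * dT / 1000
Q = 107.71 * 4.1699 * 52.746 / 1000
Q = 23.69033 MW
Convert: 23.69033 MW * 1000.0 = 23690 kW
Q = 23690 kW


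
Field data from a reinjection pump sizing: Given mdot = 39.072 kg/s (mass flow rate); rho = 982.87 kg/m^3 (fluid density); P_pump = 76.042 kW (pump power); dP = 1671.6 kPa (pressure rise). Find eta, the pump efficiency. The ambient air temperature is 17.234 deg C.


eta = mdot * dP / (rho * P_pump)
eta = 39.072 * 1671.6 / (982.87 * 76.042)
eta = 0.87387


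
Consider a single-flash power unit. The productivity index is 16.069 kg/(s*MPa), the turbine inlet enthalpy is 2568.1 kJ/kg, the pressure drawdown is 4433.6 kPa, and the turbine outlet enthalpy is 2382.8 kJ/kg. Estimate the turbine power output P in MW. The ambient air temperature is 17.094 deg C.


Step 1: mdot = PI * dP / 1000 = 16.069 * 4433.6 / 1000 = 71.24352 kg/s
Step 2: P = mdot*(h_in - h_out)/1000 = 71.24352*(2568.1 - 2382.8)/1000 = 13.201 MW
P = 13.201 MW


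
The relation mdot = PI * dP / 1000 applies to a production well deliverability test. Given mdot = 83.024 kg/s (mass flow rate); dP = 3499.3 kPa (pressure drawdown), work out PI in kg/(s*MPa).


PI = mdot * 1000 / dP
PI = 83.024 * 1000 / 3499.3
PI = 23.726 kg/(s*MPa)


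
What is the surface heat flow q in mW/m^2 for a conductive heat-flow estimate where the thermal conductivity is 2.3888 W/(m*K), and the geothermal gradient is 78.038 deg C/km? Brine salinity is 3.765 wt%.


q = k * grad / 1000
q = 2.3888 * 78.038 / 1000
q = 0.1864172 W/m^2
Convert: 0.1864172 W/m^2 * 1000.0 = 186.42 mW/m^2
q = 186.42 mW/m^2


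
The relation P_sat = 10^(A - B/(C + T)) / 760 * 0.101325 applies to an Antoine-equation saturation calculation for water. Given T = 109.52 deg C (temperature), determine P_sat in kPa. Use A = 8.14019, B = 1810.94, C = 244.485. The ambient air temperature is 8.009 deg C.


P_sat = 10^(A - B/(C + T)) / 760 * 0.101325
P_sat = 10^(8.14019 - 1810.94/(244.485 + 109.52)) / 760 * 0.101325
P_sat = 0.1410963 MPa
Convert: 0.1410963 MPa * 1000.0 = 141.10 kPa
P_sat = 141.10 kPa


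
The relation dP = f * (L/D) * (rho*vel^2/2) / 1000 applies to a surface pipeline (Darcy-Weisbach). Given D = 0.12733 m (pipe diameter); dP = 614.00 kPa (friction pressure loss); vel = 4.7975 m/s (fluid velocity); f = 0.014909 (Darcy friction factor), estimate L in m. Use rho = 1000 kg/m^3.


L = dP*1000*D / (f*rho*vel^2/2)
L = 614.00*1000*0.12733 / (0.014909*1000*4.7975^2/2)
L = 455.67 m


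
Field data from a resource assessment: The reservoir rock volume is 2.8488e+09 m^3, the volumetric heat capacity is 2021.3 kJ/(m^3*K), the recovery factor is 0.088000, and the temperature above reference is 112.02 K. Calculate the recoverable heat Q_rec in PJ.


Step 1: Q_s = Vr*rhoc*dT/1e12 = 2.8488e+09*2021.3*112.02/1e12 = 645.0425 PJ
Step 2: Q_rec = Q_s * RF = 645.0425 * 0.088 = 56.764 PJ
Q_rec = 56.764 PJ


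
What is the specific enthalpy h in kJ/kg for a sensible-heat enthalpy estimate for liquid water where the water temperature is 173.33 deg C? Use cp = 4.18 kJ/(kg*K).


h = cp * T
h = 4.18 * 173.33
h = 724.52 kJ/kg


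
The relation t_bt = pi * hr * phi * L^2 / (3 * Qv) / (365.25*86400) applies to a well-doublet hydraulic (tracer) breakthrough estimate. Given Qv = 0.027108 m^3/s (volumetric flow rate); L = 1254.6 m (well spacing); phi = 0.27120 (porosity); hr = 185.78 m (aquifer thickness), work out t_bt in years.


t_bt = pi * hr * phi * L^2 / (3 * Qv) / (365.25*86400)
t_bt = pi * 185.78 * 0.27120 * 1254.6^2 / (3 * 0.027108) / (365.25*86400)
t_bt = 97.079 years


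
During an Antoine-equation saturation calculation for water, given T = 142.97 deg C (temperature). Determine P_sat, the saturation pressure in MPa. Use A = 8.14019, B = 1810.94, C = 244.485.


P_sat = 10^(A - B/(C + T)) / 760 * 0.101325
P_sat = 10^(8.14019 - 1810.94/(244.485 + 142.97)) / 760 * 0.101325
P_sat = 0.39008 MPa


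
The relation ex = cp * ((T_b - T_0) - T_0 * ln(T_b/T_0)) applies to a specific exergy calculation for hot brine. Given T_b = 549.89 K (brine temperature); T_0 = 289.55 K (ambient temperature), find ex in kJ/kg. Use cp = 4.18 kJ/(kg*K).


ex = cp * ((T_b - T_0) - T_0 * ln(T_b/T_0))
ex = 4.18 * ((549.89 - 289.55) - 289.55 * ln(549.89/289.55))
ex = 311.93 kJ/kg


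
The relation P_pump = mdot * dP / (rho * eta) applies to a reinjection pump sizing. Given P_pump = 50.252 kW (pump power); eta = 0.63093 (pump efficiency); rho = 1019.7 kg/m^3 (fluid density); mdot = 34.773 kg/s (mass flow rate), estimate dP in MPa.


dP = P_pump * rho * eta / mdot
dP = 50.252 * 1019.7 * 0.63093 / 34.773
dP = 929.7470 kPa
Convert: 929.7470 kPa * 0.001 = 0.92975 MPa
dP = 0.92975 MPa


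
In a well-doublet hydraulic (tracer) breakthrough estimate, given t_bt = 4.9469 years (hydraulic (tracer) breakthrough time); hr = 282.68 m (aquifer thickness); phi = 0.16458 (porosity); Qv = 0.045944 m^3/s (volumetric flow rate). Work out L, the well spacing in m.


L = sqrt(t_bt*365.25*86400*3*Qv / (pi*hr*phi))
L = sqrt(4.9469*365.25*86400*3*0.045944 / (pi*282.68*0.16458))
L = 383.69 m


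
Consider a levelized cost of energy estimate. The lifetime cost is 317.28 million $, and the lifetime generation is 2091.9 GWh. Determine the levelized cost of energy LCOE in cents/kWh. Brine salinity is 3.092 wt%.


LCOE = C_tot / E_tot * 100
LCOE = 317.28 / 2091.9 * 100
LCOE = 15.167 cents/kWh


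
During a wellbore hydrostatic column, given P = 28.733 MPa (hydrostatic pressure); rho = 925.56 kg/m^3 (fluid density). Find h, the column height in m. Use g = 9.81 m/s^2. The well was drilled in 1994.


h = P * 1e6 / (g * rho)
h = 28.733 * 1e6 / (9.81 * 925.56)
h = 3164.5 m


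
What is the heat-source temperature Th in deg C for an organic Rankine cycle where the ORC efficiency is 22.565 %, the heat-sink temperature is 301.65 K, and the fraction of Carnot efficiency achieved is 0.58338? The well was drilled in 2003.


Th = Tc / (1 - (eta_orc/100)/f)
Th = 301.65 / (1 - (22.565/100)/0.58338)
Th = 491.9257 K
Convert to deg C: 491.9257 - 273.15 = 218.78 deg C
Th = 218.78 deg C


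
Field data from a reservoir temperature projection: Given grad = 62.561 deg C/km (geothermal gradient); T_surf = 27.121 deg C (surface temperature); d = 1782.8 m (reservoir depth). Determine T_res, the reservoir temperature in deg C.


T_res = T_surf + grad * d / 1000
T_res = 27.121 + 62.561 * 1782.8 / 1000
T_res = 138.65 deg C


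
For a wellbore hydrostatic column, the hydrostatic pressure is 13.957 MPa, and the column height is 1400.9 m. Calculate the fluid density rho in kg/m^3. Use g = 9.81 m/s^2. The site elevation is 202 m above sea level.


rho = P * 1e6 / (g * h)
rho = 13.957 * 1e6 / (9.81 * 1400.9)
rho = 1015.6 kg/m^3


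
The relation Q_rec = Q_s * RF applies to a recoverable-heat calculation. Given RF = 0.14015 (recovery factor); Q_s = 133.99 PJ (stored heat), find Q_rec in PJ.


Q_rec = Q_s * RF
Q_rec = 133.99 * 0.14015
Q_rec = 18.779 PJ


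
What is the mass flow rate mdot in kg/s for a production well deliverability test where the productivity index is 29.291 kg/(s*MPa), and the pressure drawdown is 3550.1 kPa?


mdot = PI * dP / 1000
mdot = 29.291 * 3550.1 / 1000
mdot = 103.99 kg/s


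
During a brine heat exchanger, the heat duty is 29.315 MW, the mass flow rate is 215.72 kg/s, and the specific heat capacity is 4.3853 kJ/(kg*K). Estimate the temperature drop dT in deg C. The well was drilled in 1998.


dT = Q * 1000 / (mdot * cp)
dT = 29.315 * 1000 / (215.72 * 4.3853)
dT = 30.98847 K
Convert (temperature difference, 1 K = 1 deg C): 30.98847 K = 30.98847 deg C
dT = 30.988 deg C


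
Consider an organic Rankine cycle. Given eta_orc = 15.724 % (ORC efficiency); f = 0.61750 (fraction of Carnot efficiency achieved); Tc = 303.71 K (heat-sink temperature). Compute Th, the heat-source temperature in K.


Th = Tc / (1 - (eta_orc/100)/f)
Th = 303.71 / (1 - (15.724/100)/0.61750)
Th = 407.47 K


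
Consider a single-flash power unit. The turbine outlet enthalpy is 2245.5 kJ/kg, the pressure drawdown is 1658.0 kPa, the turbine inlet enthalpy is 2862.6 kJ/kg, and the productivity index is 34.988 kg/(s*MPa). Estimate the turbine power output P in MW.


Step 1: mdot = PI * dP / 1000 = 34.988 * 1658.0 / 1000 = 58.01010 kg/s
Step 2: P = mdot*(h_in - h_out)/1000 = 58.01010*(2862.6 - 2245.5)/1000 = 35.798 MW
P = 35.798 MW


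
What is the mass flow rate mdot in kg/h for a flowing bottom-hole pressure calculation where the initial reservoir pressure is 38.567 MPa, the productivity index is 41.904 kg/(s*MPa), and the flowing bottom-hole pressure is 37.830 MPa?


mdot = (P_i - P_wf) * PI
mdot = (38.567 - 37.830) * 41.904
mdot = 30.88325 kg/s
Convert: 30.88325 kg/s * 3600.0 = 1.1118e+05 kg/h
mdot = 1.1118e+05 kg/h


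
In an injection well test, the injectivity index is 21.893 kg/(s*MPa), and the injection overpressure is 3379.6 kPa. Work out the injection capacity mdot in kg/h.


mdot = II * dP / 1000
mdot = 21.893 * 3379.6 / 1000
mdot = 73.98958 kg/s
Convert: 73.98958 kg/s * 3600.0 = 2.6636e+05 kg/h
mdot = 2.6636e+05 kg/h


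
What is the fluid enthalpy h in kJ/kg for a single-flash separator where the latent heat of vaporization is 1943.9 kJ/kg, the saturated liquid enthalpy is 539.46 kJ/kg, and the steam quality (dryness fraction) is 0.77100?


h = hf + x * hfg
h = 539.46 + 0.77100 * 1943.9
h = 2038.2 kJ/kg


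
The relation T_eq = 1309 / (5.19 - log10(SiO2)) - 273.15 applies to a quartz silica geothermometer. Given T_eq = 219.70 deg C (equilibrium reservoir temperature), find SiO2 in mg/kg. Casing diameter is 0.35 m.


SiO2 = 10^(5.19 - 1309/(T_eq + 273.15))
SiO2 = 10^(5.19 - 1309/(219.70 + 273.15))
SiO2 = 341.99 mg/kg


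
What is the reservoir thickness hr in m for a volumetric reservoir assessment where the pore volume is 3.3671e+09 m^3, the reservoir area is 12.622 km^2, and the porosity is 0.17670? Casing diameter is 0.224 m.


hr = Vp / (A * 1e6 * phi)
hr = 3.3671e+09 / (12.622 * 1e6 * 0.17670)
hr = 1509.7 m


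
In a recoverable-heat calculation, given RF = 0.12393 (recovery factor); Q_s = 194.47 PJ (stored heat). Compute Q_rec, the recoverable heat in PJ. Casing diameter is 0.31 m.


Q_rec = Q_s * RF
Q_rec = 194.47 * 0.12393
Q_rec = 24.101 PJ


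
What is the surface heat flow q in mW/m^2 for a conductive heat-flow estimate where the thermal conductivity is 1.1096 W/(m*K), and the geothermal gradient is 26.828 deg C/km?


q = k * grad / 1000
q = 1.1096 * 26.828 / 1000
q = 0.02976835 W/m^2
Convert: 0.02976835 W/m^2 * 1000.0 = 29.768 mW/m^2
q = 29.768 mW/m^2


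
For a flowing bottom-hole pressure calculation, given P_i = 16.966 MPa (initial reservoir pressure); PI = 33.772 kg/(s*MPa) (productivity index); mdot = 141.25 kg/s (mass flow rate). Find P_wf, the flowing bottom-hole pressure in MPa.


P_wf = P_i - mdot / PI
P_wf = 16.966 - 141.25 / 33.772
P_wf = 12.784 MPa


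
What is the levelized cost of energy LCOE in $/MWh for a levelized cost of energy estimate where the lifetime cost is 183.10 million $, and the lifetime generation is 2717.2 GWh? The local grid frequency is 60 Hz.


LCOE = C_tot / E_tot * 100
LCOE = 183.10 / 2717.2 * 100
LCOE = 6.738554 cents/kWh
Convert: 6.738554 cents/kWh * 10.0 = 67.386 $/MWh
LCOE = 67.386 $/MWh


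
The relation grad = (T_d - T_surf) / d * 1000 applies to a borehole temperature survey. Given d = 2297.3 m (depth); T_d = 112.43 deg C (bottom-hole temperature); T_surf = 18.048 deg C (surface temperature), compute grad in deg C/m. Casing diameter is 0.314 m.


grad = (T_d - T_surf) / d * 1000
grad = (112.43 - 18.048) / 2297.3 * 1000
grad = 41.08388 deg C/km
Convert: 41.08388 deg C/km * 0.001 = 0.041084 deg C/m
grad = 0.041084 deg C/m


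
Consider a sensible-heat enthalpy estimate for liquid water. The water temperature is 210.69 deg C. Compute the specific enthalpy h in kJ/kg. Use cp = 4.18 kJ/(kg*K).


h = cp * T
h = 4.18 * 210.69
h = 880.68 kJ/kg


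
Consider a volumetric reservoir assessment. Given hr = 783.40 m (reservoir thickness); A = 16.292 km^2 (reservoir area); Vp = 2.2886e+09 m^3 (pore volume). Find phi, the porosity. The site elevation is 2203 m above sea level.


phi = Vp / (A * 1e6 * hr)
phi = 2.2886e+09 / (16.292 * 1e6 * 783.40)
phi = 0.17931


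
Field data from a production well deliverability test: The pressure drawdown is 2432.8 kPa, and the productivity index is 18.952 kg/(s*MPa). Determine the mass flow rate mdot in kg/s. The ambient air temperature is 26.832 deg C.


mdot = PI * dP / 1000
mdot = 18.952 * 2432.8 / 1000
mdot = 46.106 kg/s


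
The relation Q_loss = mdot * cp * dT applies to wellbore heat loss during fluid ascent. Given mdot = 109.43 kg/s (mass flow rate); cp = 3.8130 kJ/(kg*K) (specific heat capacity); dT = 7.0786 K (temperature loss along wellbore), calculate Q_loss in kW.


Q_loss = mdot * cp * dT
Q_loss = 109.43 * 3.8130 * 7.0786
Q_loss = 2953.6 kW


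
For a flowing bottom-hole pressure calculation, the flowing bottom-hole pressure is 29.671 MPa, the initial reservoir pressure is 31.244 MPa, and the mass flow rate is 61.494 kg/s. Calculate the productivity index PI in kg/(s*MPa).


PI = mdot / (P_i - P_wf)
PI = 61.494 / (31.244 - 29.671)
PI = 39.093 kg/(s*MPa)


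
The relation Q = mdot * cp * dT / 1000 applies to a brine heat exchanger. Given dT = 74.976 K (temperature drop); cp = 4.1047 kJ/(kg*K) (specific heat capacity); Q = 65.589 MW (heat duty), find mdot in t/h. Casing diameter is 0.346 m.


mdot = Q * 1000 / (cp * dT)
mdot = 65.589 * 1000 / (4.1047 * 74.976)
mdot = 213.1215 kg/s
Convert: 213.1215 kg/s * 3.6 = 767.24 t/h
mdot = 767.24 t/h


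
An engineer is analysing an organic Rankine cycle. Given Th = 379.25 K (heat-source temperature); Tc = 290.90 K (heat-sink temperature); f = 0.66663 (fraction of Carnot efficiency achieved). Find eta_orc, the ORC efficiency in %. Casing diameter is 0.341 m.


eta_orc = (1 - Tc/Th) * f * 100
eta_orc = (1 - 290.90/379.25) * 0.66663 * 100
eta_orc = 15.530 %


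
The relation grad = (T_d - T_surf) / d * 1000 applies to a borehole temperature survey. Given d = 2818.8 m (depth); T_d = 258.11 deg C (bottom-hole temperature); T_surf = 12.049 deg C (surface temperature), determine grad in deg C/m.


grad = (T_d - T_surf) / d * 1000
grad = (258.11 - 12.049) / 2818.8 * 1000
grad = 87.29282 deg C/km
Convert: 87.29282 deg C/km * 0.001 = 0.087293 deg C/m
grad = 0.087293 deg C/m


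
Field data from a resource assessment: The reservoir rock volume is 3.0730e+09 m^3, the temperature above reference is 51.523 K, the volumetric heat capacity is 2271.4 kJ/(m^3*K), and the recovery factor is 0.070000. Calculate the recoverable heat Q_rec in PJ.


Step 1: Q_s = Vr*rhoc*dT/1e12 = 3.0730e+09*2271.4*51.523/1e12 = 359.6312 PJ
Step 2: Q_rec = Q_s * RF = 359.6312 * 0.07 = 25.174 PJ
Q_rec = 25.174 PJ


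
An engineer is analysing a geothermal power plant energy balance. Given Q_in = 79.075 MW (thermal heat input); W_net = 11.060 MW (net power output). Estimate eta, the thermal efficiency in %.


eta = W_net / Q_in * 100
eta = 11.060 / 79.075 * 100
eta = 13.987 %


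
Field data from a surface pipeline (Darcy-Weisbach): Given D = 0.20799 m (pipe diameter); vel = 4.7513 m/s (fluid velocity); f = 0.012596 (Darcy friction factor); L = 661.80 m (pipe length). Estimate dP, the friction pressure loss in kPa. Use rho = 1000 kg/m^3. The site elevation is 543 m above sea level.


dP = f * (L/D) * (rho*vel^2/2) / 1000
dP = 0.012596 * (661.80/0.20799) * (1000*4.7513^2/2) / 1000
dP = 452.39 kPa


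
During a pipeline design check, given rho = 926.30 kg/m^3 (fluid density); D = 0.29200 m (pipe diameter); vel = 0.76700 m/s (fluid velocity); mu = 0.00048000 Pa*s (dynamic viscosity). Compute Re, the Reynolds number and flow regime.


Step 1: Re = rho*vel*D/mu = 926.3*0.767*0.292/0.00048 = 4.3220e+05
Step 2: Re = 4.3220e+05 > 4000, so flow is turbulent.
Re = 4.3220e+05 (turbulent)


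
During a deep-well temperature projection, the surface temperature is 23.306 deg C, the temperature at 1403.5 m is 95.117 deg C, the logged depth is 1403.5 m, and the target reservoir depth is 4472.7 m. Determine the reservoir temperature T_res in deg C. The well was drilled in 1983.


Step 1: grad = (T_d1 - T_surf)/d1 * 1000 = (95.117 - 23.306)/1403.5 * 1000 = 51.16566 deg C/km
Step 2: T_res = T_surf + grad*d2/1000 = 23.306 + 51.16566*4472.7/1000 = 252.15 deg C
T_res = 252.15 deg C


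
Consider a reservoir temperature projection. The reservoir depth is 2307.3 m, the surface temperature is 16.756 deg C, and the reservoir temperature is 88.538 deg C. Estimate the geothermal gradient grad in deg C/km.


grad = (T_res - T_surf) / d * 1000
grad = (88.538 - 16.756) / 2307.3 * 1000
grad = 31.111 deg C/km


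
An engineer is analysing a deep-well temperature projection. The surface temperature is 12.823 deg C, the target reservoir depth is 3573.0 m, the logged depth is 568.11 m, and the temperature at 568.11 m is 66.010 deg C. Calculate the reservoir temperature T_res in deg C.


Step 1: grad = (T_d1 - T_surf)/d1 * 1000 = (66.01 - 12.823)/568.11 * 1000 = 93.62095 deg C/km
Step 2: T_res = T_surf + grad*d2/1000 = 12.823 + 93.62095*3573.0/1000 = 347.33 deg C
T_res = 347.33 deg C


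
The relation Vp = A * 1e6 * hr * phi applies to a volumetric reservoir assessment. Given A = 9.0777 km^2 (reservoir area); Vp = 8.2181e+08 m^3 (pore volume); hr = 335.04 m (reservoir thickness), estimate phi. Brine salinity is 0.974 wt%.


phi = Vp / (A * 1e6 * hr)
phi = 8.2181e+08 / (9.0777 * 1e6 * 335.04)
phi = 0.27021


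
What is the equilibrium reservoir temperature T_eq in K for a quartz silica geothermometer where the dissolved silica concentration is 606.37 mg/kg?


T_eq = 1309 / (5.19 - log10(SiO2)) - 273.15
T_eq = 1309 / (5.19 - log10(606.37)) - 273.15
T_eq = 270.6212 deg C
Convert to K: 270.6212 + 273.15 = 543.77 K
T_eq = 543.77 K


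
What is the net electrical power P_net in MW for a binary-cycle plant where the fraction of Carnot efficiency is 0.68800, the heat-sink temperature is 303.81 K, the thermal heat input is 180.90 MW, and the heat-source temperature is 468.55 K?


Step 1: eta = (1 - Tc/Th)*f = (1 - 303.81/468.55)*0.688 = 0.2418976
Step 2: P_net = eta * Q_in = 0.2418976 * 180.9 = 43.759 MW
P_net = 43.759 MW


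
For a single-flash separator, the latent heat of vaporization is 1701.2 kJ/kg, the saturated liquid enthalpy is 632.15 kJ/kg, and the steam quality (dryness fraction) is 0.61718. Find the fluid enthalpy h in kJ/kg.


h = hf + x * hfg
h = 632.15 + 0.61718 * 1701.2
h = 1682.1 kJ/kg


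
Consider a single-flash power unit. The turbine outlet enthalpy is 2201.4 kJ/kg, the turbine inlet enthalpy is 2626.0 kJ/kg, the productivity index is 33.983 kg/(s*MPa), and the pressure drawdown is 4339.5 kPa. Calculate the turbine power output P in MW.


Step 1: mdot = PI * dP / 1000 = 33.983 * 4339.5 / 1000 = 147.4692 kg/s
Step 2: P = mdot*(h_in - h_out)/1000 = 147.4692*(2626.0 - 2201.4)/1000 = 62.615 MW
P = 62.615 MW


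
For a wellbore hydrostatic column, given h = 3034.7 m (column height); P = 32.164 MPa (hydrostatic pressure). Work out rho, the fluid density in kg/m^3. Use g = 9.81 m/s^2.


rho = P * 1e6 / (g * h)
rho = 32.164 * 1e6 / (9.81 * 3034.7)
rho = 1080.4 kg/m^3


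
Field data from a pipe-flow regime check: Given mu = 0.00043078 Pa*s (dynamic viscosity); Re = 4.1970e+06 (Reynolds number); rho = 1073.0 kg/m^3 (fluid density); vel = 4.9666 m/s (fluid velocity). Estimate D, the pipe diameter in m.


D = Re * mu / (rho * vel)
D = 4.1970e+06 * 0.00043078 / (1073.0 * 4.9666)
D = 0.33926 m


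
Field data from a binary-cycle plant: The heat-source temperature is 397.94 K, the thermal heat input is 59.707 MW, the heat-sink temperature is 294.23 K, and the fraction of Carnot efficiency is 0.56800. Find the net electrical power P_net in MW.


Step 1: eta = (1 - Tc/Th)*f = (1 - 294.23/397.94)*0.568 = 0.1480306
Step 2: P_net = eta * Q_in = 0.1480306 * 59.707 = 8.8385 MW
P_net = 8.8385 MW


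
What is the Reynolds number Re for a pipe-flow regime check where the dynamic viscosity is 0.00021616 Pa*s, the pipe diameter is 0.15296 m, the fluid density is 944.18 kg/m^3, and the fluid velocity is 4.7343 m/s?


Re = rho * vel * D / mu
Re = 944.18 * 4.7343 * 0.15296 / 0.00021616
Re = 3.1631e+06


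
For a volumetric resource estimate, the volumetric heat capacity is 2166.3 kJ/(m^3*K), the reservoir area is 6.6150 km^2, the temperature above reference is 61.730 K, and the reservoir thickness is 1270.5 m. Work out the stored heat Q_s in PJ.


Step 1: Vr = A*1e6*hr = 6.615*1e6*1270.5 = 8.404358e+09 m^3
Step 2: Q_s = Vr*rhoc*dT/1e12 = 8.404358e+09*2166.3*61.73/1e12 = 1123.9 PJ
Q_s = 1123.9 PJ


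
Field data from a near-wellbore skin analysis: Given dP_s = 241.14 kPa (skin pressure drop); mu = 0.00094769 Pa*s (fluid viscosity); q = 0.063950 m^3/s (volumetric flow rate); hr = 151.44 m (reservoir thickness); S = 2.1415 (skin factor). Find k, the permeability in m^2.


k = S*q*mu / (2*pi*dP_s*1000*hr)
k = 2.1415*0.063950*0.00094769 / (2*pi*241.14*1000*151.44)
k = 5.6563e-13 m^2


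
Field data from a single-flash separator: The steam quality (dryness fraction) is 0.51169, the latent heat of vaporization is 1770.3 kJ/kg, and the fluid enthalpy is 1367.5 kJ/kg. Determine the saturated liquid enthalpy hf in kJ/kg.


hf = h - x * hfg
hf = 1367.5 - 0.51169 * 1770.3
hf = 461.66 kJ/kg


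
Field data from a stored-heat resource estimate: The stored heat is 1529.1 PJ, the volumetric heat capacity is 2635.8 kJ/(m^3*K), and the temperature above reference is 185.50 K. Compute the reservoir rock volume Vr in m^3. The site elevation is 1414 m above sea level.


Vr = Q_s * 1e12 / (rhoc * dT)
Vr = 1529.1 * 1e12 / (2635.8 * 185.50)
Vr = 3.1274e+09 m^3


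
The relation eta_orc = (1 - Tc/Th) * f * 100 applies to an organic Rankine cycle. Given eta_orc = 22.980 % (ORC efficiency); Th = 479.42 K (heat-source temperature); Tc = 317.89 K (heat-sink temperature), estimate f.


f = (eta_orc/100) / (1 - Tc/Th)
f = (22.980/100) / (1 - 317.89/479.42)
f = 0.68204


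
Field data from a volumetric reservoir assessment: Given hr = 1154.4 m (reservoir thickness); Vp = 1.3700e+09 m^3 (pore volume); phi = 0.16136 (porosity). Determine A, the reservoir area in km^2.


A = Vp / (1e6 * hr * phi)
A = 1.3700e+09 / (1e6 * 1154.4 * 0.16136)
A = 7.3548 km^2


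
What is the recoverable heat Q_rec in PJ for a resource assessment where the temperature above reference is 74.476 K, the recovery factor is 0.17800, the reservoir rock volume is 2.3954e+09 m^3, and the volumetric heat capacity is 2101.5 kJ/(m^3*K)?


Step 1: Q_s = Vr*rhoc*dT/1e12 = 2.3954e+09*2101.5*74.476/1e12 = 374.9072 PJ
Step 2: Q_rec = Q_s * RF = 374.9072 * 0.178 = 66.733 PJ
Q_rec = 66.733 PJ


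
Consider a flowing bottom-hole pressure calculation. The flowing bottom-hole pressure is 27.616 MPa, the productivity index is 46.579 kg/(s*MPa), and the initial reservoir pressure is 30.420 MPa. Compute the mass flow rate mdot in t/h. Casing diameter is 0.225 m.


mdot = (P_i - P_wf) * PI
mdot = (30.420 - 27.616) * 46.579
mdot = 130.6075 kg/s
Convert: 130.6075 kg/s * 3.6 = 470.19 t/h
mdot = 470.19 t/h


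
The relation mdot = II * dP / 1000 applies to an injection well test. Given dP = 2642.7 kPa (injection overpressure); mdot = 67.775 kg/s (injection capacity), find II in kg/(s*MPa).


II = mdot * 1000 / dP
II = 67.775 * 1000 / 2642.7
II = 25.646 kg/(s*MPa)


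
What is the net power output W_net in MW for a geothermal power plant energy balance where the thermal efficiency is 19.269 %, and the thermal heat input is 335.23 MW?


W_net = eta / 100 * Q_in
W_net = 19.269 / 100 * 335.23
W_net = 64.595 MW


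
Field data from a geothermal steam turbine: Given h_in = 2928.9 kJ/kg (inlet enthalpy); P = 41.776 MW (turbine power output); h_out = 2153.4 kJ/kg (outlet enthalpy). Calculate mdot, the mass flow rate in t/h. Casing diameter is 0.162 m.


mdot = P * 1000 / (h_in - h_out)
mdot = 41.776 * 1000 / (2928.9 - 2153.4)
mdot = 53.86976 kg/s
Convert: 53.86976 kg/s * 3.6 = 193.93 t/h
mdot = 193.93 t/h


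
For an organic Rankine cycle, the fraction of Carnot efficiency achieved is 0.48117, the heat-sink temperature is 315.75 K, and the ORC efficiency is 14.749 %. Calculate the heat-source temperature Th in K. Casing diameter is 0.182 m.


Th = Tc / (1 - (eta_orc/100)/f)
Th = 315.75 / (1 - (14.749/100)/0.48117)
Th = 455.31 K


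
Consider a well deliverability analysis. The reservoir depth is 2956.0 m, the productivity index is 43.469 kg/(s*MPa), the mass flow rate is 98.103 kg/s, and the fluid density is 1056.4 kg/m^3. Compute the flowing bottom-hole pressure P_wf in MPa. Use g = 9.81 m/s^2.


Step 1: P_i = rho*g*h/1e6 = 1056.4*9.81*2956.0/1e6 = 30.63387 MPa
Step 2: P_wf = P_i - mdot/PI = 30.63387 - 98.103/43.469 = 28.377 MPa
P_wf = 28.377 MPa


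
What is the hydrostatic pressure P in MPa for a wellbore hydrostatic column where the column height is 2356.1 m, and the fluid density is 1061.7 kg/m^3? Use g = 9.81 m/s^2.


P = rho * g * h / 1e6
P = 1061.7 * 9.81 * 2356.1 / 1e6
P = 24.539 MPa


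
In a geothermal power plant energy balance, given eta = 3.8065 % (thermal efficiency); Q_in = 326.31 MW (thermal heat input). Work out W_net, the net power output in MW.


W_net = eta / 100 * Q_in
W_net = 3.8065 / 100 * 326.31
W_net = 12.421 MW


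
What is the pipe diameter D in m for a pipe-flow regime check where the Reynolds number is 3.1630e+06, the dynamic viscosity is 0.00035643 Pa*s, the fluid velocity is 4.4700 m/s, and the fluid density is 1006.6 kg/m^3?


D = Re * mu / (rho * vel)
D = 3.1630e+06 * 0.00035643 / (1006.6 * 4.4700)
D = 0.25056 m


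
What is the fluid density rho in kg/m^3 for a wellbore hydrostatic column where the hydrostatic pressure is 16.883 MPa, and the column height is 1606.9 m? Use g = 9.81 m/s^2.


rho = P * 1e6 / (g * h)
rho = 16.883 * 1e6 / (9.81 * 1606.9)
rho = 1071.0 kg/m^3


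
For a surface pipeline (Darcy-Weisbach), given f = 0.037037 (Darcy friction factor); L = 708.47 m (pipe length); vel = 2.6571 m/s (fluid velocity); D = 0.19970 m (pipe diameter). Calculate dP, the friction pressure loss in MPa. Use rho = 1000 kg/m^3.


dP = f * (L/D) * (rho*vel^2/2) / 1000
dP = 0.037037 * (708.47/0.19970) * (1000*2.6571^2/2) / 1000
dP = 463.8366 kPa
Convert: 463.8366 kPa * 0.001 = 0.46384 MPa
dP = 0.46384 MPa


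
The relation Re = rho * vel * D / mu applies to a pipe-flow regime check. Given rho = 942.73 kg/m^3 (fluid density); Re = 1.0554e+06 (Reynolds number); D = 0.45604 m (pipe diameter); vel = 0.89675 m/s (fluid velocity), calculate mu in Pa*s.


mu = rho * vel * D / Re
mu = 942.73 * 0.89675 * 0.45604 / 1.0554e+06
mu = 0.00036530 Pa*s


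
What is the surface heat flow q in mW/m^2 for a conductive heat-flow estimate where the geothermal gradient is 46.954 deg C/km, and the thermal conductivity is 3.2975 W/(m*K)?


q = k * grad / 1000
q = 3.2975 * 46.954 / 1000
q = 0.1548308 W/m^2
Convert: 0.1548308 W/m^2 * 1000.0 = 154.83 mW/m^2
q = 154.83 mW/m^2


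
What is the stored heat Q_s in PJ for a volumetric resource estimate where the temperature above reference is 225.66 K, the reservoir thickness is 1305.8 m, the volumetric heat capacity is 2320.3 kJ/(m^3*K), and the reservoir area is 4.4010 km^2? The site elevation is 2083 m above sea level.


Step 1: Vr = A*1e6*hr = 4.401*1e6*1305.8 = 5.746826e+09 m^3
Step 2: Q_s = Vr*rhoc*dT/1e12 = 5.746826e+09*2320.3*225.66/1e12 = 3009.0 PJ
Q_s = 3009.0 PJ


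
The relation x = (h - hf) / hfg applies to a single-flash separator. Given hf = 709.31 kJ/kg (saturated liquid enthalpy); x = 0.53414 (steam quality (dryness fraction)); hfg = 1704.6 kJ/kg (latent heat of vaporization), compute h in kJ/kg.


h = hf + x * hfg
h = 709.31 + 0.53414 * 1704.6
h = 1619.8 kJ/kg


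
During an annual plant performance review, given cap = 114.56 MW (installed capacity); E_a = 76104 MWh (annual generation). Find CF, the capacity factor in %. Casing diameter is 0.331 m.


CF = E_a / (cap * 8760) * 100
CF = 76104 / (114.56 * 8760) * 100
CF = 7.5835 %


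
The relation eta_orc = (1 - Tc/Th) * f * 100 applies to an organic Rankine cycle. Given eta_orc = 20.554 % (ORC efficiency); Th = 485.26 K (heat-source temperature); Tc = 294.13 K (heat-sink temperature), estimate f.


f = (eta_orc/100) / (1 - Tc/Th)
f = (20.554/100) / (1 - 294.13/485.26)
f = 0.52185


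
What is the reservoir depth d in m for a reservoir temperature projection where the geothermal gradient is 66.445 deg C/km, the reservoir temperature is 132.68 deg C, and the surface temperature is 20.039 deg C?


d = (T_res - T_surf) / grad * 1000
d = (132.68 - 20.039) / 66.445 * 1000
d = 1695.3 m


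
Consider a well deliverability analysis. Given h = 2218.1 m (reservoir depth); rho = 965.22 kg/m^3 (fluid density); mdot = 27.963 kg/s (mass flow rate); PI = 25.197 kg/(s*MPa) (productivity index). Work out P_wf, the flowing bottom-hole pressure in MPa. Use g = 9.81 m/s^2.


Step 1: P_i = rho*g*h/1e6 = 965.22*9.81*2218.1/1e6 = 21.00276 MPa
Step 2: P_wf = P_i - mdot/PI = 21.00276 - 27.963/25.197 = 19.893 MPa
P_wf = 19.893 MPa


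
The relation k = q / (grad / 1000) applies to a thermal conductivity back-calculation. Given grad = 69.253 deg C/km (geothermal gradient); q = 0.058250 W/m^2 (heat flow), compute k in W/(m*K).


k = q / (grad / 1000)
k = 0.058250 / (69.253 / 1000)
k = 0.84112 W/(m*K)


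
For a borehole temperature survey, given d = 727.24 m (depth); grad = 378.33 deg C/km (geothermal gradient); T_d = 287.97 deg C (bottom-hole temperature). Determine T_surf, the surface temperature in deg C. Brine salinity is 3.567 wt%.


T_surf = T_d - grad * d / 1000
T_surf = 287.97 - 378.33 * 727.24 / 1000
T_surf = 12.833 deg C


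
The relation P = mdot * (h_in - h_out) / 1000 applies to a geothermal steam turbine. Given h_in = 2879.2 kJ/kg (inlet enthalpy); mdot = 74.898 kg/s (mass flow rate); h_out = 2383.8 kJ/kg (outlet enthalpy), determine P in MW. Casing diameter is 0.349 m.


P = mdot * (h_in - h_out) / 1000
P = 74.898 * (2879.2 - 2383.8) / 1000
P = 37.104 MW


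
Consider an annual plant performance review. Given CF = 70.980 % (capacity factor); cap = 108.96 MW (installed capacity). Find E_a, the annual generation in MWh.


E_a = CF / 100 * cap * 8760
E_a = 70.980 / 100 * 108.96 * 8760
E_a = 6.7750e+05 MWh
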